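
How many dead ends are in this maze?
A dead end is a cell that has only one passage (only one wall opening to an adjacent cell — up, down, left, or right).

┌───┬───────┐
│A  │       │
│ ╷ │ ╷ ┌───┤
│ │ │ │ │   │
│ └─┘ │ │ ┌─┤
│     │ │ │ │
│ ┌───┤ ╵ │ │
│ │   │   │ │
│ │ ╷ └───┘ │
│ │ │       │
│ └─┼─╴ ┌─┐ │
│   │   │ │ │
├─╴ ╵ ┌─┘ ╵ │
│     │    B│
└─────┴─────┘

Checking each cell for number of passages:

Dead ends found at positions:
  (0, 5)
  (1, 1)
  (1, 5)
  (2, 5)
  (4, 1)
  (5, 4)
  (6, 0)
  (6, 3)
Total dead ends: 8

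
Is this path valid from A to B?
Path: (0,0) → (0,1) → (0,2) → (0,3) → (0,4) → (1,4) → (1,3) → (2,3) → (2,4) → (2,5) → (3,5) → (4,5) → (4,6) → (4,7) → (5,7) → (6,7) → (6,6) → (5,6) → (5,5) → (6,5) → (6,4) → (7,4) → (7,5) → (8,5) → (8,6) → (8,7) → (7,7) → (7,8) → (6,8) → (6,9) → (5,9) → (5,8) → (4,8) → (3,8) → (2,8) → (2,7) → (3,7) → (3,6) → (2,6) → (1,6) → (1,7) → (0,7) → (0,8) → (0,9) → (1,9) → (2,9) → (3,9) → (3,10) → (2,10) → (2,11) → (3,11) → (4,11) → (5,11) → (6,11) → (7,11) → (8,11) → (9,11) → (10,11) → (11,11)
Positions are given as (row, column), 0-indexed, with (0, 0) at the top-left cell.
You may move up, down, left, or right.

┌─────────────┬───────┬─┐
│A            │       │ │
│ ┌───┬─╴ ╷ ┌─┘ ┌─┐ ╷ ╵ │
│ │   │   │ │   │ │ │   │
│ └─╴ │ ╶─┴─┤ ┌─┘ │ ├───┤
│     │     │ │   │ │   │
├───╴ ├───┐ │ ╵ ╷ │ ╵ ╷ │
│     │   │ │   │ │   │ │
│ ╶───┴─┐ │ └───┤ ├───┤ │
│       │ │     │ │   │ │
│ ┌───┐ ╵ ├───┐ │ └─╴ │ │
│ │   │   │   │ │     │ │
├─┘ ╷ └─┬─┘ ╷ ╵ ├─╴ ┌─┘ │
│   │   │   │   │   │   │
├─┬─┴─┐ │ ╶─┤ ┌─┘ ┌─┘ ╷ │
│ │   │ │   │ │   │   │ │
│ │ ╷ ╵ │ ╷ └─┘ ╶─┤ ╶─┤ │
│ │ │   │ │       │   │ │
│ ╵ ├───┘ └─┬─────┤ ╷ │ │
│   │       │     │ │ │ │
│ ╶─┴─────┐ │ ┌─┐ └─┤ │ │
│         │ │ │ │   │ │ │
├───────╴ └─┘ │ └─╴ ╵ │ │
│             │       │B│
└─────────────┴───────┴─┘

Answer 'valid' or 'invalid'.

Checking path validity:
Result: All consecutive moves are passable.

valid

Correct solution:

┌─────────────┬───────┬─┐
│A → → → ↓    │↱ → ↓  │ │
│ ┌───┬─╴ ╷ ┌─┘ ┌─┐ ╷ ╵ │
│ │   │↓ ↲│ │↱ ↑│ │↓│   │
│ └─╴ │ ╶─┴─┤ ┌─┘ │ ├───┤
│     │↳ → ↓│↑│↓ ↰│↓│↱ ↓│
├───╴ ├───┐ │ ╵ ╷ │ ╵ ╷ │
│     │   │↓│↑ ↲│↑│↳ ↑│↓│
│ ╶───┴─┐ │ └───┤ ├───┤ │
│       │ │↳ → ↓│↑│   │↓│
│ ┌───┐ ╵ ├───┐ │ └─╴ │ │
│ │   │   │↓ ↰│↓│↑ ↰  │↓│
├─┘ ╷ └─┬─┘ ╷ ╵ ├─╴ ┌─┘ │
│   │   │↓ ↲│↑ ↲│↱ ↑│  ↓│
├─┬─┴─┐ │ ╶─┤ ┌─┘ ┌─┘ ╷ │
│ │   │ │↳ ↓│ │↱ ↑│   │↓│
│ │ ╷ ╵ │ ╷ └─┘ ╶─┤ ╶─┤ │
│ │ │   │ │↳ → ↑  │   │↓│
│ ╵ ├───┘ └─┬─────┤ ╷ │ │
│   │       │     │ │ │↓│
│ ╶─┴─────┐ │ ┌─┐ └─┤ │ │
│         │ │ │ │   │ │↓│
├───────╴ └─┘ │ └─╴ ╵ │ │
│             │       │B│
└─────────────┴───────┴─┘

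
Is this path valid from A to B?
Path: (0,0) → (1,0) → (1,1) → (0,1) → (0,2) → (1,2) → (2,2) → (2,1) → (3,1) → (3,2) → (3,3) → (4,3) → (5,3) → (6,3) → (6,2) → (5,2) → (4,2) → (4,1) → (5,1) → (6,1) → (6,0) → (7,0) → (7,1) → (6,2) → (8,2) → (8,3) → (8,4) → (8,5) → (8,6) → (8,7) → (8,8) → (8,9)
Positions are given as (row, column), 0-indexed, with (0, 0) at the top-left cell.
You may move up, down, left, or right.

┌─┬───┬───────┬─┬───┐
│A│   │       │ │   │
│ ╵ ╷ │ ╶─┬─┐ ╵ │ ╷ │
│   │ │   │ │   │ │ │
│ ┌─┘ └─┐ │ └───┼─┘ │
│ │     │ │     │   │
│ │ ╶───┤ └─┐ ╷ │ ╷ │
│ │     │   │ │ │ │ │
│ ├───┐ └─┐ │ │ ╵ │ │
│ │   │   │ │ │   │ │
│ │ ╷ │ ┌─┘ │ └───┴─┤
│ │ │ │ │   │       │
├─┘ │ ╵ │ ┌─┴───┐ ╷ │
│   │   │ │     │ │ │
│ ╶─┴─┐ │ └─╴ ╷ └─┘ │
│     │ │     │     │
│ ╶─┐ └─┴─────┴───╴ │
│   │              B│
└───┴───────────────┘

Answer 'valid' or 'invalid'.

Checking path validity:
Result: Invalid move at step 23: cannot move from (7, 1) to (6, 2).

invalid

Correct solution:

┌─┬───┬───────┬─┬───┐
│A│↱ ↓│       │ │   │
│ ╵ ╷ │ ╶─┬─┐ ╵ │ ╷ │
│↳ ↑│↓│   │ │   │ │ │
│ ┌─┘ └─┐ │ └───┼─┘ │
│ │↓ ↲  │ │     │   │
│ │ ╶───┤ └─┐ ╷ │ ╷ │
│ │↳ → ↓│   │ │ │ │ │
│ ├───┐ └─┐ │ │ ╵ │ │
│ │↓ ↰│↓  │ │ │   │ │
│ │ ╷ │ ┌─┘ │ └───┴─┤
│ │↓│↑│↓│   │       │
├─┘ │ ╵ │ ┌─┴───┐ ╷ │
│↓ ↲│↑ ↲│ │     │ │ │
│ ╶─┴─┐ │ └─╴ ╷ └─┘ │
│↳ → ↓│ │     │     │
│ ╶─┐ └─┴─────┴───╴ │
│   │↳ → → → → → → B│
└───┴───────────────┘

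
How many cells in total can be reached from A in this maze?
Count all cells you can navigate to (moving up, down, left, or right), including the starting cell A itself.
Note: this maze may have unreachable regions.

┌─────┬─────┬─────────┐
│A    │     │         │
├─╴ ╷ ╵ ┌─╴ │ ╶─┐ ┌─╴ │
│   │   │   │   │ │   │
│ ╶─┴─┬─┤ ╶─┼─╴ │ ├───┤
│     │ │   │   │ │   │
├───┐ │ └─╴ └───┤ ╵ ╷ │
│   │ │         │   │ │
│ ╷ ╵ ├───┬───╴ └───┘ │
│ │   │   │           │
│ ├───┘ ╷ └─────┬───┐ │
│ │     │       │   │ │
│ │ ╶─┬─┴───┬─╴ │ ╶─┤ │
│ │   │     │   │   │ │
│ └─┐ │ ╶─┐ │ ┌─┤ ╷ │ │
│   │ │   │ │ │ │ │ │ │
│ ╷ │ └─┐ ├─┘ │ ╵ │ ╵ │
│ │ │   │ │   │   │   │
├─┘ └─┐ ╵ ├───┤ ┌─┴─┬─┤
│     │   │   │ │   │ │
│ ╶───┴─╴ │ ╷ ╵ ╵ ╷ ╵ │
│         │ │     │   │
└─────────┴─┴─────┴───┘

Using BFS/flood-fill to find all reachable cells from A:
Maze size: 11 × 11 = 121 total cells
All cells are reachable — the maze is fully connected.
Reachable cells: 121

Reachable region (· marks reachable cells):

┌─────┬─────┬─────────┐
│A · ·│· · ·│· · · · ·│
├─╴ ╷ ╵ ┌─╴ │ ╶─┐ ┌─╴ │
│· ·│· ·│· ·│· ·│·│· ·│
│ ╶─┴─┬─┤ ╶─┼─╴ │ ├───┤
│· · ·│·│· ·│· ·│·│· ·│
├───┐ │ └─╴ └───┤ ╵ ╷ │
│· ·│·│· · · · ·│· ·│·│
│ ╷ ╵ ├───┬───╴ └───┘ │
│·│· ·│· ·│· · · · · ·│
│ ├───┘ ╷ └─────┬───┐ │
│·│· · ·│· · · ·│· ·│·│
│ │ ╶─┬─┴───┬─╴ │ ╶─┤ │
│·│· ·│· · ·│· ·│· ·│·│
│ └─┐ │ ╶─┐ │ ┌─┤ ╷ │ │
│· ·│·│· ·│·│·│·│·│·│·│
│ ╷ │ └─┐ ├─┘ │ ╵ │ ╵ │
│·│·│· ·│·│· ·│· ·│· ·│
├─┘ └─┐ ╵ ├───┤ ┌─┴─┬─┤
│· · ·│· ·│· ·│·│· ·│·│
│ ╶───┴─╴ │ ╷ ╵ ╵ ╷ ╵ │
│· · · · ·│·│· · ·│· ·│
└─────────┴─┴─────┴───┘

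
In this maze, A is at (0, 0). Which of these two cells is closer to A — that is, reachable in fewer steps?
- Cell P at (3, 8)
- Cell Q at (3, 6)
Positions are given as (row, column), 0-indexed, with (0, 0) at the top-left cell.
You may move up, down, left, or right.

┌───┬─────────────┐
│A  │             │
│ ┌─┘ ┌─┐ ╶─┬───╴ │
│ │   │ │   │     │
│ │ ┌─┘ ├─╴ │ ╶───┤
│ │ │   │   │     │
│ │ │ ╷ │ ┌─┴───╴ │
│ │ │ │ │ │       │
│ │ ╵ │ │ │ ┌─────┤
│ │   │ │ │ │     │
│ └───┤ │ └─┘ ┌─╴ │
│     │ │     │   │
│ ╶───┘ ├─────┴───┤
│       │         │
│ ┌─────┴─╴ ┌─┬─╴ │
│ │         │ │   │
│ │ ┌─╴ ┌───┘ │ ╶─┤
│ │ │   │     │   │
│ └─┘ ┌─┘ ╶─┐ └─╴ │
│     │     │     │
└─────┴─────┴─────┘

Shortest path A → P at (3, 8): 35 steps
Shortest path A → Q at (3, 6): 37 steps

P is closer (35 steps vs 37 steps).

Path to P:

┌───┬─────────────┐
│A  │↱ → → → → → ↓│
│ ┌─┘ ┌─┐ ╶─┬───╴ │
│↓│↱ ↑│ │   │↓ ← ↲│
│ │ ┌─┘ ├─╴ │ ╶───┤
│↓│↑│↓ ↰│   │↳ → ↓│
│ │ │ ╷ │ ┌─┴───╴ │
│↓│↑│↓│↑│ │      P│
│ │ ╵ │ │ │ ┌─────┤
│↓│↑ ↲│↑│ │ │     │
│ └───┤ │ └─┘ ┌─╴ │
│↓    │↑│     │   │
│ ╶───┘ ├─────┴───┤
│↳ → → ↑│         │
│ ┌─────┴─╴ ┌─┬─╴ │
│ │         │ │   │
│ │ ┌─╴ ┌───┘ │ ╶─┤
│ │ │   │     │   │
│ └─┘ ┌─┘ ╶─┐ └─╴ │
│     │     │     │
└─────┴─────┴─────┘

Path to Q:

┌───┬─────────────┐
│A  │↱ → → → → → ↓│
│ ┌─┘ ┌─┐ ╶─┬───╴ │
│↓│↱ ↑│ │   │↓ ← ↲│
│ │ ┌─┘ ├─╴ │ ╶───┤
│↓│↑│↓ ↰│   │↳ → ↓│
│ │ │ ╷ │ ┌─┴───╴ │
│↓│↑│↓│↑│ │  Q ← ↲│
│ │ ╵ │ │ │ ┌─────┤
│↓│↑ ↲│↑│ │ │     │
│ └───┤ │ └─┘ ┌─╴ │
│↓    │↑│     │   │
│ ╶───┘ ├─────┴───┤
│↳ → → ↑│         │
│ ┌─────┴─╴ ┌─┬─╴ │
│ │         │ │   │
│ │ ┌─╴ ┌───┘ │ ╶─┤
│ │ │   │     │   │
│ └─┘ ┌─┘ ╶─┐ └─╴ │
│     │     │     │
└─────┴─────┴─────┘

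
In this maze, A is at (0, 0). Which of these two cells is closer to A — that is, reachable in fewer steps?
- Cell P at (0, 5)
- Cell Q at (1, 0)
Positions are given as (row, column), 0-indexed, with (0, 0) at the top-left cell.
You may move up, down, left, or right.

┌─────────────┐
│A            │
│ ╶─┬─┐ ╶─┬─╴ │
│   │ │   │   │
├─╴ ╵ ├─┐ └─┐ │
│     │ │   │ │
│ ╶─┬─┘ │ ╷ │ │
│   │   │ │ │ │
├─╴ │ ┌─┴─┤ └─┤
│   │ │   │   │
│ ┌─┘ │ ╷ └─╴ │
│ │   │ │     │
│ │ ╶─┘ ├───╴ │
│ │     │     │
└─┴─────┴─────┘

Shortest path A → P at (0, 5): 5 steps
Shortest path A → Q at (1, 0): 1 steps

Q is closer (1 steps vs 5 steps).

Path to P:

┌─────────────┐
│A → → → → P  │
│ ╶─┬─┐ ╶─┬─╴ │
│   │ │   │   │
├─╴ ╵ ├─┐ └─┐ │
│     │ │   │ │
│ ╶─┬─┘ │ ╷ │ │
│   │   │ │ │ │
├─╴ │ ┌─┴─┤ └─┤
│   │ │   │   │
│ ┌─┘ │ ╷ └─╴ │
│ │   │ │     │
│ │ ╶─┘ ├───╴ │
│ │     │     │
└─┴─────┴─────┘

Path to Q:

┌─────────────┐
│A            │
│ ╶─┬─┐ ╶─┬─╴ │
│Q  │ │   │   │
├─╴ ╵ ├─┐ └─┐ │
│     │ │   │ │
│ ╶─┬─┘ │ ╷ │ │
│   │   │ │ │ │
├─╴ │ ┌─┴─┤ └─┤
│   │ │   │   │
│ ┌─┘ │ ╷ └─╴ │
│ │   │ │     │
│ │ ╶─┘ ├───╴ │
│ │     │     │
└─┴─────┴─────┘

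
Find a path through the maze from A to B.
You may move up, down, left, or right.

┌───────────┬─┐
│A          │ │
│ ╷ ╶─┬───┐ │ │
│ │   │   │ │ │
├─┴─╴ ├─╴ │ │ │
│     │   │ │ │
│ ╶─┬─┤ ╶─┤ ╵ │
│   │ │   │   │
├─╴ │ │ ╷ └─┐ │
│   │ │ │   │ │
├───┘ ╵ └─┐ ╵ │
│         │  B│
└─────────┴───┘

Finding the shortest path through the maze:
Path length: 11 steps
Directions: right → right → right → right → right → down → down → down → right → down → down

Solution:

┌───────────┬─┐
│A → → → → ↓│ │
│ ╷ ╶─┬───┐ │ │
│ │   │   │↓│ │
├─┴─╴ ├─╴ │ │ │
│     │   │↓│ │
│ ╶─┬─┤ ╶─┤ ╵ │
│   │ │   │↳ ↓│
├─╴ │ │ ╷ └─┐ │
│   │ │ │   │↓│
├───┘ ╵ └─┐ ╵ │
│         │  B│
└─────────┴───┘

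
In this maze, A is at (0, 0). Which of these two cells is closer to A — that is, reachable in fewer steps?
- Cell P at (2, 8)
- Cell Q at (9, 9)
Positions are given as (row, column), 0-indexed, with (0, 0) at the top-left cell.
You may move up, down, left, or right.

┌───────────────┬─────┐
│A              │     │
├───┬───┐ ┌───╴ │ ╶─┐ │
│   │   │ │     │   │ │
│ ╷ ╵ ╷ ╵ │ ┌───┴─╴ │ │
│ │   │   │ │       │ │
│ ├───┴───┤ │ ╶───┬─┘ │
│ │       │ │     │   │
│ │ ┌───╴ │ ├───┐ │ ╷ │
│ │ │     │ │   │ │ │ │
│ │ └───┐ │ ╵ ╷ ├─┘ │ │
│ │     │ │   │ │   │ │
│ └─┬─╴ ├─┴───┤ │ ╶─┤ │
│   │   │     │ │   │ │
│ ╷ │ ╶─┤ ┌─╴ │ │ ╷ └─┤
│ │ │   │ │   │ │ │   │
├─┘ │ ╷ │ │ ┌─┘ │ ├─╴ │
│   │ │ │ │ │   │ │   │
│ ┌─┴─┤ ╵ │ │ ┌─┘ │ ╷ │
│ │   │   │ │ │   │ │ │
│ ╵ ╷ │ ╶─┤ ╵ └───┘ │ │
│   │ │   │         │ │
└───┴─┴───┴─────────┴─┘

Shortest path A → P at (2, 8): 48 steps
Shortest path A → Q at (9, 9): 28 steps

Q is closer (28 steps vs 48 steps).

Path to P:

┌───────────────┬─────┐
│A → → → → → → ↓│↓ ← ↰│
├───┬───┐ ┌───╴ │ ╶─┐ │
│   │   │ │↓ ← ↲│↳ ↓│↑│
│ ╷ ╵ ╷ ╵ │ ┌───┴─╴ │ │
│ │   │   │↓│    P ↲│↑│
│ ├───┴───┤ │ ╶───┬─┘ │
│ │       │↓│     │↱ ↑│
│ │ ┌───╴ │ ├───┐ │ ╷ │
│ │ │     │↓│↱ ↓│ │↑│ │
│ │ └───┐ │ ╵ ╷ ├─┘ │ │
│ │     │ │↳ ↑│↓│↱ ↑│ │
│ └─┬─╴ ├─┴───┤ │ ╶─┤ │
│   │   │     │↓│↑ ↰│ │
│ ╷ │ ╶─┤ ┌─╴ │ │ ╷ └─┤
│ │ │   │ │   │↓│ │↑ ↰│
├─┘ │ ╷ │ │ ┌─┘ │ ├─╴ │
│   │ │ │ │ │↓ ↲│ │↱ ↑│
│ ┌─┴─┤ ╵ │ │ ┌─┘ │ ╷ │
│ │   │   │ │↓│   │↑│ │
│ ╵ ╷ │ ╶─┤ ╵ └───┘ │ │
│   │ │   │  ↳ → → ↑│ │
└───┴─┴───┴─────────┴─┘

Path to Q:

┌───────────────┬─────┐
│A → → → → → → ↓│     │
├───┬───┐ ┌───╴ │ ╶─┐ │
│   │   │ │↓ ← ↲│   │ │
│ ╷ ╵ ╷ ╵ │ ┌───┴─╴ │ │
│ │   │   │↓│       │ │
│ ├───┴───┤ │ ╶───┬─┘ │
│ │       │↓│     │   │
│ │ ┌───╴ │ ├───┐ │ ╷ │
│ │ │     │↓│↱ ↓│ │ │ │
│ │ └───┐ │ ╵ ╷ ├─┘ │ │
│ │     │ │↳ ↑│↓│   │ │
│ └─┬─╴ ├─┴───┤ │ ╶─┤ │
│   │   │     │↓│   │ │
│ ╷ │ ╶─┤ ┌─╴ │ │ ╷ └─┤
│ │ │   │ │   │↓│ │   │
├─┘ │ ╷ │ │ ┌─┘ │ ├─╴ │
│   │ │ │ │ │↓ ↲│ │   │
│ ┌─┴─┤ ╵ │ │ ┌─┘ │ ╷ │
│ │   │   │ │↓│   │Q│ │
│ ╵ ╷ │ ╶─┤ ╵ └───┘ │ │
│   │ │   │  ↳ → → ↑│ │
└───┴─┴───┴─────────┴─┘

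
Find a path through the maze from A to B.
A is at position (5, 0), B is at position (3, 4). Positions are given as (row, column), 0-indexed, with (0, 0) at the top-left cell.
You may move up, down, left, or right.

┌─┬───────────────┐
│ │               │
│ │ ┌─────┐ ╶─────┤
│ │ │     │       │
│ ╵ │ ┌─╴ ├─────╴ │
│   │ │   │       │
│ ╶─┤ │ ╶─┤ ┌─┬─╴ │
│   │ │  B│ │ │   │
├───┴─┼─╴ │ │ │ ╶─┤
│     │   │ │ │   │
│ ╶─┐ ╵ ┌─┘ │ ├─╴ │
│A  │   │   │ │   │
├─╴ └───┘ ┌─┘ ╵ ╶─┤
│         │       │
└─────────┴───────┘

Finding the shortest path from (5, 0) to (3, 4):
Path length: 8 steps
Directions: up → right → right → down → right → up → right → up

Solution:

┌─┬───────────────┐
│ │               │
│ │ ┌─────┐ ╶─────┤
│ │ │     │       │
│ ╵ │ ┌─╴ ├─────╴ │
│   │ │   │       │
│ ╶─┤ │ ╶─┤ ┌─┬─╴ │
│   │ │  B│ │ │   │
├───┴─┼─╴ │ │ │ ╶─┤
│↱ → ↓│↱ ↑│ │ │   │
│ ╶─┐ ╵ ┌─┘ │ ├─╴ │
│A  │↳ ↑│   │ │   │
├─╴ └───┘ ┌─┘ ╵ ╶─┤
│         │       │
└─────────┴───────┘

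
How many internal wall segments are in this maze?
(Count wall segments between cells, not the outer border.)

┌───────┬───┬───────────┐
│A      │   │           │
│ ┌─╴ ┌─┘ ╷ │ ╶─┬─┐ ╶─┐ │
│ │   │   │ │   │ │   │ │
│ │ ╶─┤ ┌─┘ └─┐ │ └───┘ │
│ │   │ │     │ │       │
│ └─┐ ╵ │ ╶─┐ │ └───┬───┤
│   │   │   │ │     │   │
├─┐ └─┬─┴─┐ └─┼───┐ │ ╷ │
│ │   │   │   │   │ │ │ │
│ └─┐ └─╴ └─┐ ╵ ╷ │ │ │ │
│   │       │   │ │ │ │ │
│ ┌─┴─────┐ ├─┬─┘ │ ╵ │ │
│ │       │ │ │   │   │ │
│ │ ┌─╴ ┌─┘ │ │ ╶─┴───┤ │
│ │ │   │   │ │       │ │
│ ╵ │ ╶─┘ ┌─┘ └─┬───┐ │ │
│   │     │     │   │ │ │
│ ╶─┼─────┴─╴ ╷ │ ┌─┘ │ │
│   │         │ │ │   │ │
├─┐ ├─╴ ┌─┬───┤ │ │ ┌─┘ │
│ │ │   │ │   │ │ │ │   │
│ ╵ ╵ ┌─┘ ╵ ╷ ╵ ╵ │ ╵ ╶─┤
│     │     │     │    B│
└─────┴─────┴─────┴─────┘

Counting internal wall segments:
Total internal walls: 121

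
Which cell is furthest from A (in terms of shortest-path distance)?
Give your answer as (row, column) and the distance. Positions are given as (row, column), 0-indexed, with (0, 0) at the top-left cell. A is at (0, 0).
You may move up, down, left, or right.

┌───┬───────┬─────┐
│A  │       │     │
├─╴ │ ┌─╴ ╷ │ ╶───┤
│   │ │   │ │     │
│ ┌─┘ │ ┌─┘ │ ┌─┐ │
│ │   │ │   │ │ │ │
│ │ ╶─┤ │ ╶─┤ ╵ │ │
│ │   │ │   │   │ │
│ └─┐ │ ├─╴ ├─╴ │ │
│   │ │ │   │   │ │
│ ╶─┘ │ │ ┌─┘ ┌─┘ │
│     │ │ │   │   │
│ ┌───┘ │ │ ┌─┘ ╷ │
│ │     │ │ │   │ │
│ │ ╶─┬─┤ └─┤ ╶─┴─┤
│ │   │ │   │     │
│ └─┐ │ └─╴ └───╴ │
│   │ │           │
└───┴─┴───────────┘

Computing BFS distances from A to all cells:
Furthest cell: (6, 5)
Distance: 55 steps

Path from A to the furthest cell:

┌───┬───────┬─────┐
│A ↓│↱ → → ↓│     │
├─╴ │ ┌─╴ ╷ │ ╶───┤
│↓ ↲│↑│   │↓│↓ ← ↰│
│ ┌─┘ │ ┌─┘ │ ┌─┐ │
│↓│↱ ↑│ │↓ ↲│↓│ │↑│
│ │ ╶─┤ │ ╶─┤ ╵ │ │
│↓│↑ ↰│ │↳ ↓│↳ ↓│↑│
│ └─┐ │ ├─╴ ├─╴ │ │
│↓  │↑│ │↓ ↲│↓ ↲│↑│
│ ╶─┘ │ │ ┌─┘ ┌─┘ │
│↳ → ↑│ │↓│↓ ↲│↱ ↑│
│ ┌───┘ │ │ ┌─┘ ╷ │
│ │     │↓│B│↱ ↑│ │
│ │ ╶─┬─┤ └─┤ ╶─┴─┤
│ │   │ │↳ ↓│↑ ← ↰│
│ └─┐ │ └─╴ └───╴ │
│   │ │    ↳ → → ↑│
└───┴─┴───────────┘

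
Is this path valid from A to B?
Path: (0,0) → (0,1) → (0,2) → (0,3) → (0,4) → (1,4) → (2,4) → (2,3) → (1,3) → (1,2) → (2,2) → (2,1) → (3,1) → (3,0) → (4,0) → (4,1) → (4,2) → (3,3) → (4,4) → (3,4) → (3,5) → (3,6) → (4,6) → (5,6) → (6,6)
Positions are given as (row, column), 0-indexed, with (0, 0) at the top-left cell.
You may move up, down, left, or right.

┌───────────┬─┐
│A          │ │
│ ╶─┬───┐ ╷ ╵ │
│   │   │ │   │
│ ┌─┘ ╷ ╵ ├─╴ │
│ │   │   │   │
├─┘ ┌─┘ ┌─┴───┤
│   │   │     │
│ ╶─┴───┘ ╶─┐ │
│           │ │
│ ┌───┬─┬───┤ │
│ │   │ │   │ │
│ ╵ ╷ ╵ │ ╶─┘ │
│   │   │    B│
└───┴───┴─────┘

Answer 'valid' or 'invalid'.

Checking path validity:
Result: Invalid move at step 17: cannot move from (4, 2) to (3, 3).

invalid

Correct solution:

┌───────────┬─┐
│A → → → ↓  │ │
│ ╶─┬───┐ ╷ ╵ │
│   │↓ ↰│↓│   │
│ ┌─┘ ╷ ╵ ├─╴ │
│ │↓ ↲│↑ ↲│   │
├─┘ ┌─┘ ┌─┴───┤
│↓ ↲│   │↱ → ↓│
│ ╶─┴───┘ ╶─┐ │
│↳ → → → ↑  │↓│
│ ┌───┬─┬───┤ │
│ │   │ │   │↓│
│ ╵ ╷ ╵ │ ╶─┘ │
│   │   │    B│
└───┴───┴─────┘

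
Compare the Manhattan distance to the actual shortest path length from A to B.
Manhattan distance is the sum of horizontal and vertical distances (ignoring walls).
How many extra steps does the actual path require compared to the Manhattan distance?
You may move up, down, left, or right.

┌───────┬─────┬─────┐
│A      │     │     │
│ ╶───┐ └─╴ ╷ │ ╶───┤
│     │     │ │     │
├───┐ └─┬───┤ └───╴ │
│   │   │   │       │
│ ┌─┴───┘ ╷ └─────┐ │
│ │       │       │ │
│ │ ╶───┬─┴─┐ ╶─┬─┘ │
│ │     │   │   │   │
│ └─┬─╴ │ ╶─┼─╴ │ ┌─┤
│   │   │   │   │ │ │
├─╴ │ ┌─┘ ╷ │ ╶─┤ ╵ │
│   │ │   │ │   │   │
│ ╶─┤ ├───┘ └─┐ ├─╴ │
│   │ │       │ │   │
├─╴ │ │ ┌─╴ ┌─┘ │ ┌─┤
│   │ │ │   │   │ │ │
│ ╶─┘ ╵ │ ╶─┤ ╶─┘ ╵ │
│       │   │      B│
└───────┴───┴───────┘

Manhattan distance: |9 - 0| + |9 - 0| = 18
Actual path length: 24
Extra steps: 24 - 18 = 6

Solution:

┌───────┬─────┬─────┐
│A → → ↓│  ↱ ↓│     │
│ ╶───┐ └─╴ ╷ │ ╶───┤
│     │↳ → ↑│↓│     │
├───┐ └─┬───┤ └───╴ │
│   │   │   │↳ → → ↓│
│ ┌─┴───┘ ╷ └─────┐ │
│ │       │       │↓│
│ │ ╶───┬─┴─┐ ╶─┬─┘ │
│ │     │   │   │↓ ↲│
│ └─┬─╴ │ ╶─┼─╴ │ ┌─┤
│   │   │   │   │↓│ │
├─╴ │ ┌─┘ ╷ │ ╶─┤ ╵ │
│   │ │   │ │   │↳ ↓│
│ ╶─┤ ├───┘ └─┐ ├─╴ │
│   │ │       │ │↓ ↲│
├─╴ │ │ ┌─╴ ┌─┘ │ ┌─┤
│   │ │ │   │   │↓│ │
│ ╶─┘ ╵ │ ╶─┤ ╶─┘ ╵ │
│       │   │    ↳ B│
└───────┴───┴───────┘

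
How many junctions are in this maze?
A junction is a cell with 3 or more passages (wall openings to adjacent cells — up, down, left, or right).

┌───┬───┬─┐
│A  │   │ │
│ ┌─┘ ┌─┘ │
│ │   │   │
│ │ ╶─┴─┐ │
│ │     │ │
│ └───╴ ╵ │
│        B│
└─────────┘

Checking each cell for number of passages:

Junctions found (3+ passages):
  (1, 4): 3 passages
  (3, 3): 3 passages
Total junctions: 2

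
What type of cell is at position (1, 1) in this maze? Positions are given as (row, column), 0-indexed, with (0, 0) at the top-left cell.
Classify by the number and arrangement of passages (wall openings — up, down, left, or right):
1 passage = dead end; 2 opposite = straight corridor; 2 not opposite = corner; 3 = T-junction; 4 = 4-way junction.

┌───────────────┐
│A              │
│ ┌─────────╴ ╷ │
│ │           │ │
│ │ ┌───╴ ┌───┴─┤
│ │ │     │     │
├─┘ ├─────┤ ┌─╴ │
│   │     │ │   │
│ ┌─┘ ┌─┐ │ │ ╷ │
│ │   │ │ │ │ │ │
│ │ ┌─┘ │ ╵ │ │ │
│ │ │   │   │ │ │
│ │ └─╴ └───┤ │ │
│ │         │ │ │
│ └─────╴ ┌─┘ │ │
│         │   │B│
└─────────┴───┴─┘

Checking cell at (1, 1):
Number of passages: 2
Cell type: corner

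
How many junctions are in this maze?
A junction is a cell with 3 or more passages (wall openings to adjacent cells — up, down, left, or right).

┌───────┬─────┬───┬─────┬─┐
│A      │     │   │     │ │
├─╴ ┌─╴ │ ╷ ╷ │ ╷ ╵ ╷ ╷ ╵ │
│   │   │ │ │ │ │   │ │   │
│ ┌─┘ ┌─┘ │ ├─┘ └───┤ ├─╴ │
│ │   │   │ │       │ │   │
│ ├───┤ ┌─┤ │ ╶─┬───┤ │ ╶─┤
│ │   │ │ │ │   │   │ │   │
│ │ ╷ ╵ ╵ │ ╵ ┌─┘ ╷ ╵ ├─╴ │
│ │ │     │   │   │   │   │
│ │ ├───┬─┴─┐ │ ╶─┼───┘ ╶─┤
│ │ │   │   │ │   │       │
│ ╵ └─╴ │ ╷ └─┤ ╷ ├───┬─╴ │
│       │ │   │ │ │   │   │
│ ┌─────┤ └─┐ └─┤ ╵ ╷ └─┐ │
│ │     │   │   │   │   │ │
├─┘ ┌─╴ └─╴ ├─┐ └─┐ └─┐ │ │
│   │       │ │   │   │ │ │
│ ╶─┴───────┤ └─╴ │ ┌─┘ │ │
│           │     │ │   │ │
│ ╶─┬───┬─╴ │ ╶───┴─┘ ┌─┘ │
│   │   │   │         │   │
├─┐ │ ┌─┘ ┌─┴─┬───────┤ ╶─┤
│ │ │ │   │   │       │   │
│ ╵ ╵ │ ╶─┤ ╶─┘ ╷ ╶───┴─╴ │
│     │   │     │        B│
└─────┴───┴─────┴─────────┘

Checking each cell for number of passages:

Junctions found (3+ passages):
  (0, 1): 3 passages
  (0, 5): 3 passages
  (0, 10): 3 passages
  (1, 12): 3 passages
  (2, 7): 3 passages
  (3, 6): 3 passages
  (4, 3): 3 passages
  (4, 6): 3 passages
  (5, 7): 3 passages
  (5, 11): 3 passages
  (6, 0): 3 passages
  (6, 1): 3 passages
  (6, 12): 3 passages
  (7, 9): 3 passages
  (8, 3): 3 passages
  (8, 9): 3 passages
  (9, 0): 3 passages
  (9, 6): 3 passages
  (11, 8): 3 passages
  (12, 1): 3 passages
Total junctions: 20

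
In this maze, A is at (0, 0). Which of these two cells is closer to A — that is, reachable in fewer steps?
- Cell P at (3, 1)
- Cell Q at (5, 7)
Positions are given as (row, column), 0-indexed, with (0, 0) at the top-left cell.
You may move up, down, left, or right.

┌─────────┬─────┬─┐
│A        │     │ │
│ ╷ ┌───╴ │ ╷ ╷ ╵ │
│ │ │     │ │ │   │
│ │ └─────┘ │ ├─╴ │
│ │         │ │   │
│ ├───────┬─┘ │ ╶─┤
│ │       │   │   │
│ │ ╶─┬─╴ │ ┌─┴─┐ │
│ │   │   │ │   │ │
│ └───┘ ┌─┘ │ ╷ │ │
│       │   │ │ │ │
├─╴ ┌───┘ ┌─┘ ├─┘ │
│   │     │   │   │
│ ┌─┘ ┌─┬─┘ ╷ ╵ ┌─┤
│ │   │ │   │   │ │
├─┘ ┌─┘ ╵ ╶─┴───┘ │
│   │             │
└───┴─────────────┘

Shortest path A → P at (3, 1): 14 steps
Shortest path A → Q at (5, 7): 28 steps

P is closer (14 steps vs 28 steps).

Path to P:

┌─────────┬─────┬─┐
│A        │     │ │
│ ╷ ┌───╴ │ ╷ ╷ ╵ │
│↓│ │     │ │ │   │
│ │ └─────┘ │ ├─╴ │
│↓│         │ │   │
│ ├───────┬─┘ │ ╶─┤
│↓│P ← ← ↰│   │   │
│ │ ╶─┬─╴ │ ┌─┴─┐ │
│↓│   │↱ ↑│ │   │ │
│ └───┘ ┌─┘ │ ╷ │ │
│↳ → → ↑│   │ │ │ │
├─╴ ┌───┘ ┌─┘ ├─┘ │
│   │     │   │   │
│ ┌─┘ ┌─┬─┘ ╷ ╵ ┌─┤
│ │   │ │   │   │ │
├─┘ ┌─┘ ╵ ╶─┴───┘ │
│   │             │
└───┴─────────────┘

Path to Q:

┌─────────┬─────┬─┐
│A ↓      │↱ → ↓│ │
│ ╷ ┌───╴ │ ╷ ╷ ╵ │
│ │↓│     │↑│ │↳ ↓│
│ │ └─────┘ │ ├─╴ │
│ │↳ → → → ↑│ │↓ ↲│
│ ├───────┬─┘ │ ╶─┤
│ │       │   │↳ ↓│
│ │ ╶─┬─╴ │ ┌─┴─┐ │
│ │   │   │ │↱ ↓│↓│
│ └───┘ ┌─┘ │ ╷ │ │
│       │   │↑│Q│↓│
├─╴ ┌───┘ ┌─┘ ├─┘ │
│   │     │  ↑│↓ ↲│
│ ┌─┘ ┌─┬─┘ ╷ ╵ ┌─┤
│ │   │ │   │↑ ↲│ │
├─┘ ┌─┘ ╵ ╶─┴───┘ │
│   │             │
└───┴─────────────┘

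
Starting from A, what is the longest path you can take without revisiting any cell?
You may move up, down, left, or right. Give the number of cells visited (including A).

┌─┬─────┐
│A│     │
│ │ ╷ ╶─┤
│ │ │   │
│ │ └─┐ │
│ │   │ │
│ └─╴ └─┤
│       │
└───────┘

Finding longest simple path using DFS:
Start: (0, 0)
Longest path visits 14 cells
Path: A → down → down → down → right → right → up → left → up → up → right → down → right → down

Solution:

┌─┬─────┐
│A│↱ ↓  │
│ │ ╷ ╶─┤
│↓│↑│↳ ↓│
│ │ └─┐ │
│↓│↑ ↰│B│
│ └─╴ └─┤
│↳ → ↑  │
└───────┘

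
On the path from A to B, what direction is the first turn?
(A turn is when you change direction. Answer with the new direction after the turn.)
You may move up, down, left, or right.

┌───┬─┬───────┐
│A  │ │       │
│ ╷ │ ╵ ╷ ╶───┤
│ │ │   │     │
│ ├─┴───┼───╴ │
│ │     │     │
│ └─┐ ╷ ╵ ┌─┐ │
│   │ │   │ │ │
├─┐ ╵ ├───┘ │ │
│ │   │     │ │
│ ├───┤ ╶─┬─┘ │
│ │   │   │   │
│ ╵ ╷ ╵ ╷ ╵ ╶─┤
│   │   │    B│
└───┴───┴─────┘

Directions: down, down, down, right, down, right, up, up, right, down, right, up, right, right, down, down, down, left, down, right
First turn direction: right

Solution:

┌───┬─┬───────┐
│A  │ │       │
│ ╷ │ ╵ ╷ ╶───┤
│↓│ │   │     │
│ ├─┴───┼───╴ │
│↓│  ↱ ↓│↱ → ↓│
│ └─┐ ╷ ╵ ┌─┐ │
│↳ ↓│↑│↳ ↑│ │↓│
├─┐ ╵ ├───┘ │ │
│ │↳ ↑│     │↓│
│ ├───┤ ╶─┬─┘ │
│ │   │   │↓ ↲│
│ ╵ ╷ ╵ ╷ ╵ ╶─┤
│   │   │  ↳ B│
└───┴───┴─────┘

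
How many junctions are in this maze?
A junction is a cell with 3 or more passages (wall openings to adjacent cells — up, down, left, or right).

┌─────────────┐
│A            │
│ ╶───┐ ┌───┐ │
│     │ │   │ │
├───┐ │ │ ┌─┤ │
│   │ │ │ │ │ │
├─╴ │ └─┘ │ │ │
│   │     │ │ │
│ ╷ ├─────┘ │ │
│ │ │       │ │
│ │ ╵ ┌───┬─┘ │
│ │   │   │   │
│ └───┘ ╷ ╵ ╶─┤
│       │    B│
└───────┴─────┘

Checking each cell for number of passages:

Junctions found (3+ passages):
  (0, 3): 3 passages
  (3, 1): 3 passages
  (6, 5): 3 passages
Total junctions: 3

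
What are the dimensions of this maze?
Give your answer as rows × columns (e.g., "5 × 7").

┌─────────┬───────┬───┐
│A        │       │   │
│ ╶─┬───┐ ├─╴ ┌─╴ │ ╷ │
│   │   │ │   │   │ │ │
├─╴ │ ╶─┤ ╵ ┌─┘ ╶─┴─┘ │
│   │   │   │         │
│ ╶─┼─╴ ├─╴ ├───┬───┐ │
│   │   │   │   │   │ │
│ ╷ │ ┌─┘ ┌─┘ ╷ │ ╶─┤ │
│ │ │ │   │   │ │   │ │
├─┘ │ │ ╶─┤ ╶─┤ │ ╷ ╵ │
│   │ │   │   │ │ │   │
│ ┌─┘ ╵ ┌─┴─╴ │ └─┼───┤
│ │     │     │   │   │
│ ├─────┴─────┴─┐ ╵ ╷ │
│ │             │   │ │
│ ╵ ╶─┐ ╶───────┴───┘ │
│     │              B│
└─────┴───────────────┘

Counting the maze dimensions:
Rows (vertical): 9
Columns (horizontal): 11
Dimensions: 9 × 11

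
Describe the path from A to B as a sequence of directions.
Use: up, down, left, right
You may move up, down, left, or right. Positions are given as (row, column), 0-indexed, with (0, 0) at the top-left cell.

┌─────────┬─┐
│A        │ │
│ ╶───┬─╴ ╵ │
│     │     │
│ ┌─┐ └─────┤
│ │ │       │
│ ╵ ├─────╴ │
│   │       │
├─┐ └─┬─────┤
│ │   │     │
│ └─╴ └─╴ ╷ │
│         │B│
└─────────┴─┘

Finding the path and converting it to directions:
Path through cells: (0,0) → (1,0) → (2,0) → (3,0) → (3,1) → (4,1) → (4,2) → (5,2) → (5,3) → (5,4) → (4,4) → (4,5) → (5,5)
Directions: down, down, down, right, down, right, down, right, right, up, right, down

Solution:

┌─────────┬─┐
│A        │ │
│ ╶───┬─╴ ╵ │
│↓    │     │
│ ┌─┐ └─────┤
│↓│ │       │
│ ╵ ├─────╴ │
│↳ ↓│       │
├─┐ └─┬─────┤
│ │↳ ↓│  ↱ ↓│
│ └─╴ └─╴ ╷ │
│    ↳ → ↑│B│
└─────────┴─┘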